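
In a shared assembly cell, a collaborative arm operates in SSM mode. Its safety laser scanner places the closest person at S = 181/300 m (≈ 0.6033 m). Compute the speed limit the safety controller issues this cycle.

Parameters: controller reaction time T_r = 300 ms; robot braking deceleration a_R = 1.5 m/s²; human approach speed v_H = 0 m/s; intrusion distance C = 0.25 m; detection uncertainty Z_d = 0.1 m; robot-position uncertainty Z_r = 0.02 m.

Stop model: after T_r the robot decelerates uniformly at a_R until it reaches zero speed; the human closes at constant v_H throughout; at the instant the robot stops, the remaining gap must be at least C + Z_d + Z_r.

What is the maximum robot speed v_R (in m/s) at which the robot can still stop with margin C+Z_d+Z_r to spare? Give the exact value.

v_R_max = 1/2 m/s = 0.5000 m/s

collect terms ⇒ (1/3)·v_R² + (3/10)·v_R + (-7/30) = 0
  disc = (3/10)² − 4·(1/3)·(-7/30) = 361/900 ; √disc = 19/30
  v_R = (−(3/10) + 19/30) / (2·(1/3)) = 1/2 m/s
check:
stop time T_s = (1/2)/(3/2) = 0.3333 s
robot in T_r: 0.5000·0.3000 = 0.1500 m
robot under decel: 0.5000²/(2·1.5000) = 0.0833 m
human closes 0.0000·0.6333 = 0.0000 m
residual clearance needed = 0.2500+0.1000+0.0200 = 0.3700 m
sum ≈ 0.1500+0.0833+0.0000+0.3700 ≈ 0.6033 m = S ✓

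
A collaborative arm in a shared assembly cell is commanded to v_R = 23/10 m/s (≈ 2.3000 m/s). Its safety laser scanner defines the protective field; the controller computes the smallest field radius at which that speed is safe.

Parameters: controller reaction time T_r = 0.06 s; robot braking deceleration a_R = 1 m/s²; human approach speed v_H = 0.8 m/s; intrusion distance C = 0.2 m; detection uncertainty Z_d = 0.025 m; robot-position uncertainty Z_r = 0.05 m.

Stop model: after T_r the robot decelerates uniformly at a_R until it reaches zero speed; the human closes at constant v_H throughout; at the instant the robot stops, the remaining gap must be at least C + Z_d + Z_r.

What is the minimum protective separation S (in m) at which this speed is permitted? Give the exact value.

braking lasts T_s = (23/10)/1 = 2.3000 s
robot in T_r: 2.3000·0.0600 = 0.1380 m
braking distance = 2.3000²/(2·1.0000) = 2.6450 m
person approaches 0.8000·(0.0600+2.3000) = 1.8880 m
C+Z_d+Z_r = 0.2000+0.0250+0.0500 = 0.2750 m
S_min ≈ 0.1380+2.6450+1.8880+0.2750  ⇒  S_min = 2473/500 m

S_min = 2473/500 m = 4.9460 m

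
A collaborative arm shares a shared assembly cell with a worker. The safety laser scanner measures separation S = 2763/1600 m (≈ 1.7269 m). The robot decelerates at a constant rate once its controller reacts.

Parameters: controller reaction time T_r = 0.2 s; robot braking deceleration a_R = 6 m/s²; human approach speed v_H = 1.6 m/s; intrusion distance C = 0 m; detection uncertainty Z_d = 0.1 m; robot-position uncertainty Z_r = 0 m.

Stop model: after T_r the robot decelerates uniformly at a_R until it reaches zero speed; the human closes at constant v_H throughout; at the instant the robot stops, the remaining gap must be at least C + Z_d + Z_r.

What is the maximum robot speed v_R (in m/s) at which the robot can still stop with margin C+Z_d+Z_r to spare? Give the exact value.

collect terms ⇒ (1/12)·v_R² + (7/15)·v_R + (-2091/1600) = 0
  disc = (7/15)² − 4·(1/12)·(-2091/1600) = 9409/14400 ; √disc = 97/120
  v_R = (−(7/15) + 97/120) / (2·(1/12)) = 41/20 m/s
check:
stop time T_s = (41/20)/6 = 0.3417 s
robot covers v_R·T_r = 2.0500·0.2000 = 0.4100 m before braking
braking distance = 2.0500²/(2·6.0000) = 0.3502 m
person approaches 1.6000·(0.2000+0.3417) = 0.8667 m
margins: 0.0000+0.1000+0.0000 = 0.1000 m
sum ≈ 0.4100+0.3502+0.8667+0.1000 ≈ 1.7269 m = S ✓

v_R_max = 41/20 m/s = 2.0500 m/s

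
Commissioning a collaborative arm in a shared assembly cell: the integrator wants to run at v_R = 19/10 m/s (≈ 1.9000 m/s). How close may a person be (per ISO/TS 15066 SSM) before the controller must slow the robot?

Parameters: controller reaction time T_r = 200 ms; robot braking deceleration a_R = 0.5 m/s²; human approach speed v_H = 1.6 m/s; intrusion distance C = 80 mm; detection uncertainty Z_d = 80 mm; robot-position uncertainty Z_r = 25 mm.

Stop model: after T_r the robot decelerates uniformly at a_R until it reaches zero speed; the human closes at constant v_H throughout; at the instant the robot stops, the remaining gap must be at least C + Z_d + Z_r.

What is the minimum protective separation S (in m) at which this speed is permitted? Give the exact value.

stop time T_s = (19/10)/(1/2) = 3.8000 s
reaction-phase robot travel = 1.9000·0.2000 = 0.3800 m
robot under decel: 1.9000²/(2·0.5000) = 3.6100 m
human closes 1.6000·4.0000 = 6.4000 m
C+Z_d+Z_r = 0.0800+0.0800+0.0250 = 0.1850 m
S_min ≈ 0.3800+3.6100+6.4000+0.1850  ⇒  S_min = 423/40 m

S_min = 423/40 m = 10.5750 m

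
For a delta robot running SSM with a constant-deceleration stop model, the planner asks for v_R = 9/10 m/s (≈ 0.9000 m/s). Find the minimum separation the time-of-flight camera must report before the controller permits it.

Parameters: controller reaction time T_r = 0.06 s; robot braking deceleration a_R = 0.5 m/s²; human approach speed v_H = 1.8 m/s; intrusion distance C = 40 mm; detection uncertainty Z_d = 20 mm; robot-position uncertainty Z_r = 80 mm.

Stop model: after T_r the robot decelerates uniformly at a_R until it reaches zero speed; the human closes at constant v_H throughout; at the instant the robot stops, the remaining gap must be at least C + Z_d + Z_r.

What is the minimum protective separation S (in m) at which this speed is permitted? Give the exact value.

S_min = 544/125 m = 4.3520 m

T_s = v_R/a_R = (9/10)/(1/2) = 1.8000 s
robot in T_r: 0.9000·0.0600 = 0.0540 m
robot covers 0.9000·1.8000 − ½·0.5000·1.8000² = 0.8100 m while stopping
human closes 1.8000·1.8600 = 3.3480 m
C+Z_d+Z_r = 0.0400+0.0200+0.0800 = 0.1400 m
S_min ≈ 0.0540+0.8100+3.3480+0.1400  ⇒  S_min = 544/125 m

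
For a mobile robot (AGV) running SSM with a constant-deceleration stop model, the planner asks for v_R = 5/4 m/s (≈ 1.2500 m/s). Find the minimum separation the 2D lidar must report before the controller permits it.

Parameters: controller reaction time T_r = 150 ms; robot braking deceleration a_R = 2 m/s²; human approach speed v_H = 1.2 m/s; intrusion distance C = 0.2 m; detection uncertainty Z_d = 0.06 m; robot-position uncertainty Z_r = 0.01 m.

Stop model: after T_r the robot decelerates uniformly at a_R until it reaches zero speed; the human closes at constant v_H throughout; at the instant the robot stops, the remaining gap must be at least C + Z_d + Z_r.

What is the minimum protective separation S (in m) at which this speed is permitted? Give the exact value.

S_min = 569/320 m = 1.7781 m

stop time T_s = (5/4)/2 = 0.6250 s
robot in T_r: 1.2500·0.1500 = 0.1875 m
robot under decel: 1.2500²/(2·2.0000) = 0.3906 m
human closes 1.2000·0.7750 = 0.9300 m
C+Z_d+Z_r = 0.2000+0.0600+0.0100 = 0.2700 m
S_min ≈ 0.1875+0.3906+0.9300+0.2700  ⇒  S_min = 569/320 m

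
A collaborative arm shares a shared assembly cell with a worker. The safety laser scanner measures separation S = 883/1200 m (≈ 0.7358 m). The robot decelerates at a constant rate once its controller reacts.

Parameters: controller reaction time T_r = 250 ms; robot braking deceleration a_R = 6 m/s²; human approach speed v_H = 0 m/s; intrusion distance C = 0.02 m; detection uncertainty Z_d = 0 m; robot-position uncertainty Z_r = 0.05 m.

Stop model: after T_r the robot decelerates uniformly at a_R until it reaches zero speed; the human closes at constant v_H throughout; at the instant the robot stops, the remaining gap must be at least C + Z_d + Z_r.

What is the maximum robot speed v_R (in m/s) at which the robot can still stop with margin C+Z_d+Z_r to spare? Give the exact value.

v_R_max = 17/10 m/s = 1.7000 m/s

quadratic (1/12)·v² + (1/4)·v + (-799/1200) = 0
  disc = (1/4)² − 4·(1/12)·(-799/1200) = 64/225 ; √disc = 8/15
  v_R = (−(1/4) + 8/15) / (2·(1/12)) = 17/10 m/s
check:
stop time T_s = (17/10)/6 = 0.2833 s
robot in T_r: 1.7000·0.2500 = 0.4250 m
braking distance = 1.7000²/(2·6.0000) = 0.2408 m
person approaches 0.0000·(0.2500+0.2833) = 0.0000 m
residual clearance needed = 0.0200+0.0000+0.0500 = 0.0700 m
sum ≈ 0.4250+0.2408+0.0000+0.0700 ≈ 0.7358 m = S ✓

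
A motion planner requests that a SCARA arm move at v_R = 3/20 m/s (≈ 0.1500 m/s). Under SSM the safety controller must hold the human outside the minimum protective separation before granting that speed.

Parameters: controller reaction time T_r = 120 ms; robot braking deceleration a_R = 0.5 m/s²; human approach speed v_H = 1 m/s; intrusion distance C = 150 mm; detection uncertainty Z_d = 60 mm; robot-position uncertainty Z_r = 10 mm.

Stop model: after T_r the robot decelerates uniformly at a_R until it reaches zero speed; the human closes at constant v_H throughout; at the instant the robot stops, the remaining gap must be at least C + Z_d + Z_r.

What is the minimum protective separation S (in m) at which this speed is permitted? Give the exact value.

S_min = 1361/2000 m = 0.6805 m

braking lasts T_s = (3/20)/(1/2) = 0.3000 s
robot covers v_R·T_r = 0.1500·0.1200 = 0.0180 m before braking
robot under decel: 0.1500²/(2·0.5000) = 0.0225 m
person approaches 1.0000·(0.1200+0.3000) = 0.4200 m
C+Z_d+Z_r = 0.1500+0.0600+0.0100 = 0.2200 m
S_min ≈ 0.0180+0.0225+0.4200+0.2200  ⇒  S_min = 1361/2000 m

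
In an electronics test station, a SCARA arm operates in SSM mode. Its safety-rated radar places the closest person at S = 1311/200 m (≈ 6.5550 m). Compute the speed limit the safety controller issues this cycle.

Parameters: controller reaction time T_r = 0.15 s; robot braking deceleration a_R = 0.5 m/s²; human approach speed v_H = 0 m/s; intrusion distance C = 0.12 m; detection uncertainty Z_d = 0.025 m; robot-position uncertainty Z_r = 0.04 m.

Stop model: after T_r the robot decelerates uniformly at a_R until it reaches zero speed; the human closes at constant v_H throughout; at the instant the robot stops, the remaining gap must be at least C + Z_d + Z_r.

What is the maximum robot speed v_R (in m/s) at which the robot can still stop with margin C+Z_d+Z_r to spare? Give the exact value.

quadratic (1)·v² + (3/20)·v + (-637/100) = 0
  disc = (3/20)² − 4·(1)·(-637/100) = 10201/400 ; √disc = 101/20
  v_R = (−(3/20) + 101/20) / (2·(1)) = 49/20 m/s
check:
braking lasts T_s = (49/20)/(1/2) = 4.9000 s
robot in T_r: 2.4500·0.1500 = 0.3675 m
robot covers 2.4500·4.9000 − ½·0.5000·4.9000² = 6.0025 m while stopping
human closes 0.0000·5.0500 = 0.0000 m
margins: 0.1200+0.0250+0.0400 = 0.1850 m
sum ≈ 0.3675+6.0025+0.0000+0.1850 ≈ 6.5550 m = S ✓

v_R_max = 49/20 m/s = 2.4500 m/s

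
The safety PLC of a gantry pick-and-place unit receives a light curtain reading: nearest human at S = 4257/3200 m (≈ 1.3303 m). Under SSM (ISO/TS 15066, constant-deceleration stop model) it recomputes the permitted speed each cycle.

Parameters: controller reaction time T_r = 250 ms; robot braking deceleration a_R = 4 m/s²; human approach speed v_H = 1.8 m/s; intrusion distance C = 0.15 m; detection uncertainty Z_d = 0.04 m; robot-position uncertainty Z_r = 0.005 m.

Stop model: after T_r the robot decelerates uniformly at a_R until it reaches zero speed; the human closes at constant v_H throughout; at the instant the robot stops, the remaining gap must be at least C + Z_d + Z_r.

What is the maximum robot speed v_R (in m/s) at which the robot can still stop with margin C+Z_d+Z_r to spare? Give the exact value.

quadratic (1/8)·v² + (7/10)·v + (-2193/3200) = 0
  disc = (7/10)² − 4·(1/8)·(-2193/3200) = 5329/6400 ; √disc = 73/80
  v_R = (−(7/10) + 73/80) / (2·(1/8)) = 17/20 m/s
check:
stop time T_s = (17/20)/4 = 0.2125 s
robot in T_r: 0.8500·0.2500 = 0.2125 m
robot covers 0.8500·0.2125 − ½·4.0000·0.2125² = 0.0903 m while stopping
person approaches 1.8000·(0.2500+0.2125) = 0.8325 m
residual clearance needed = 0.1500+0.0400+0.0050 = 0.1950 m
sum ≈ 0.2125+0.0903+0.8325+0.1950 ≈ 1.3303 m = S ✓

v_R_max = 17/20 m/s = 0.8500 m/s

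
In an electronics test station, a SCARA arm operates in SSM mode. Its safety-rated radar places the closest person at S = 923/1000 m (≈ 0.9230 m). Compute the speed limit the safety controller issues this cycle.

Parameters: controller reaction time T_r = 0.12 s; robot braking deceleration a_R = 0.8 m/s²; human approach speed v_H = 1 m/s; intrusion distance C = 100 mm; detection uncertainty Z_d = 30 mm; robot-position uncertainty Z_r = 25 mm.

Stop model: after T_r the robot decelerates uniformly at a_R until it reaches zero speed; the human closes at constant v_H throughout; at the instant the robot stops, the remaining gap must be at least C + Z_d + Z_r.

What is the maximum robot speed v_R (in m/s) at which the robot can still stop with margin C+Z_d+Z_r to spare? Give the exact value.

quadratic (5/8)·v² + (137/100)·v + (-81/125) = 0
  disc = (137/100)² − 4·(5/8)·(-81/125) = 34969/10000 ; √disc = 187/100
  v_R = (−(137/100) + 187/100) / (2·(5/8)) = 2/5 m/s
check:
T_s = v_R/a_R = (2/5)/(4/5) = 0.5000 s
robot in T_r: 0.4000·0.1200 = 0.0480 m
robot under decel: 0.4000²/(2·0.8000) = 0.1000 m
human closes 1.0000·0.6200 = 0.6200 m
margins: 0.1000+0.0300+0.0250 = 0.1550 m
sum ≈ 0.0480+0.1000+0.6200+0.1550 ≈ 0.9230 m = S ✓

v_R_max = 2/5 m/s = 0.4000 m/s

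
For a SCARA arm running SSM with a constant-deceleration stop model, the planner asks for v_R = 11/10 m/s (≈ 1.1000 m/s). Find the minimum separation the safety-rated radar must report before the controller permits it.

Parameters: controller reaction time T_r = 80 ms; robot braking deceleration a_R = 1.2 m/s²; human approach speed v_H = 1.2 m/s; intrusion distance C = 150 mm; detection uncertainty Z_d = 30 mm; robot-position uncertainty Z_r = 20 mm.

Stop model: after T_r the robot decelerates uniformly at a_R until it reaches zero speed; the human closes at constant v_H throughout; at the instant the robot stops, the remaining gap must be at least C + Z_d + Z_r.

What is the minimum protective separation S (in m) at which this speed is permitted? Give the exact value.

T_s = v_R/a_R = (11/10)/(6/5) = 0.9167 s
reaction-phase robot travel = 1.1000·0.0800 = 0.0880 m
robot under decel: 1.1000²/(2·1.2000) = 0.5042 m
person approaches 1.2000·(0.0800+0.9167) = 1.1960 m
margins: 0.1500+0.0300+0.0200 = 0.2000 m
S_min ≈ 0.0880+0.5042+1.1960+0.2000  ⇒  S_min = 11929/6000 m

S_min = 11929/6000 m = 1.9882 m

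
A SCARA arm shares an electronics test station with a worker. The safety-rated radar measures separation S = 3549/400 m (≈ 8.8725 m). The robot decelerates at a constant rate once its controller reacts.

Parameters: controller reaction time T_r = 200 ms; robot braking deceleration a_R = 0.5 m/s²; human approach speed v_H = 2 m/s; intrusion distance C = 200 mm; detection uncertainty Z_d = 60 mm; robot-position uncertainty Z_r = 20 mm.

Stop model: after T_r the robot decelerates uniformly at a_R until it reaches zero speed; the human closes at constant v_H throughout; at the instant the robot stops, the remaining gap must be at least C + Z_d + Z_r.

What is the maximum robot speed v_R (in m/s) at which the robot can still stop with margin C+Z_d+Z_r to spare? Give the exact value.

v_R_max = 29/20 m/s = 1.4500 m/s

quadratic (1)·v² + (21/5)·v + (-3277/400) = 0
  disc = (21/5)² − 4·(1)·(-3277/400) = 5041/100 ; √disc = 71/10
  v_R = (−(21/5) + 71/10) / (2·(1)) = 29/20 m/s
check:
braking lasts T_s = (29/20)/(1/2) = 2.9000 s
robot in T_r: 1.4500·0.2000 = 0.2900 m
braking distance = 1.4500²/(2·0.5000) = 2.1025 m
human over T_r+T_s: 2.0000·(0.2000+2.9000) = 6.2000 m
margins: 0.2000+0.0600+0.0200 = 0.2800 m
sum ≈ 0.2900+2.1025+6.2000+0.2800 ≈ 8.8725 m = S ✓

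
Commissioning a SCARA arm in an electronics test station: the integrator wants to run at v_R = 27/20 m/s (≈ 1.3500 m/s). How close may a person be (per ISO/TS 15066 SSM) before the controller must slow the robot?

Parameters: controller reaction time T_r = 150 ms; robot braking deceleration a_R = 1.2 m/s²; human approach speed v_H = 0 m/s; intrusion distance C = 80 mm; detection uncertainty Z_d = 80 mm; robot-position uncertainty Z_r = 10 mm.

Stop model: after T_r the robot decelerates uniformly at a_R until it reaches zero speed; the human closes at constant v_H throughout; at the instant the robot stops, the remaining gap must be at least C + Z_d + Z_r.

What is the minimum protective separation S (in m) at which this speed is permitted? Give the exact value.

T_s = v_R/a_R = (27/20)/(6/5) = 1.1250 s
robot in T_r: 1.3500·0.1500 = 0.2025 m
robot under decel: 1.3500²/(2·1.2000) = 0.7594 m
human closes 0.0000·1.2750 = 0.0000 m
residual clearance needed = 0.0800+0.0800+0.0100 = 0.1700 m
S_min ≈ 0.2025+0.7594+0.0000+0.1700  ⇒  S_min = 1811/1600 m

S_min = 1811/1600 m = 1.1319 m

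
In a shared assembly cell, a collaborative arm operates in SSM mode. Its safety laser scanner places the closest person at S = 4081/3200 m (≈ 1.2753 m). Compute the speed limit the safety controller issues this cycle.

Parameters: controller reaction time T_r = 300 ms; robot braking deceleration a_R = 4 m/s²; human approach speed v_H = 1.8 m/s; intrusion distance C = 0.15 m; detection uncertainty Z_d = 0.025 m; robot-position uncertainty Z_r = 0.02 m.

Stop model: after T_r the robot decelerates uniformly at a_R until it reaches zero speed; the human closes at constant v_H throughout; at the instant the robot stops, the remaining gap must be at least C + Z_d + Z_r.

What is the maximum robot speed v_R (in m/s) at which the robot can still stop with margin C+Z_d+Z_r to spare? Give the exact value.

v_R_max = 13/20 m/s = 0.6500 m/s

quadratic (1/8)·v² + (3/4)·v + (-1729/3200) = 0
  disc = (3/4)² − 4·(1/8)·(-1729/3200) = 5329/6400 ; √disc = 73/80
  v_R = (−(3/4) + 73/80) / (2·(1/8)) = 13/20 m/s
check:
stop time T_s = (13/20)/4 = 0.1625 s
robot in T_r: 0.6500·0.3000 = 0.1950 m
robot covers 0.6500·0.1625 − ½·4.0000·0.1625² = 0.0528 m while stopping
human closes 1.8000·0.4625 = 0.8325 m
margins: 0.1500+0.0250+0.0200 = 0.1950 m
sum ≈ 0.1950+0.0528+0.8325+0.1950 ≈ 1.2753 m = S ✓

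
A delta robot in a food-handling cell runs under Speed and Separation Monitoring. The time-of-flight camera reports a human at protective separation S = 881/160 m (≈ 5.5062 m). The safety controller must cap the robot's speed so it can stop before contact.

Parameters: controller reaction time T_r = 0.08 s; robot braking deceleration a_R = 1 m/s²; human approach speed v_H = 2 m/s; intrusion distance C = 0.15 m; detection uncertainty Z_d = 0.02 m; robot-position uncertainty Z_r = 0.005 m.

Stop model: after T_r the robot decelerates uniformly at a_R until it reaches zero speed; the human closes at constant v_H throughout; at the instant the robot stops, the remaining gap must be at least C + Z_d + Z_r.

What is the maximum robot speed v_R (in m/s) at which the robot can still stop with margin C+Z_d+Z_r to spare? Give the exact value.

at the boundary: (1/2)·v² + (52/25)·v + (-4137/800) = 0
  disc = (52/25)² − 4·(1/2)·(-4137/800) = 146689/10000 ; √disc = 383/100
  v_R = (−(52/25) + 383/100) / (2·(1/2)) = 7/4 m/s
check:
braking lasts T_s = (7/4)/1 = 1.7500 s
reaction-phase robot travel = 1.7500·0.0800 = 0.1400 m
robot covers 1.7500·1.7500 − ½·1.0000·1.7500² = 1.5312 m while stopping
person approaches 2.0000·(0.0800+1.7500) = 3.6600 m
margins: 0.1500+0.0200+0.0050 = 0.1750 m
sum ≈ 0.1400+1.5312+3.6600+0.1750 ≈ 5.5062 m = S ✓

v_R_max = 7/4 m/s = 1.7500 m/s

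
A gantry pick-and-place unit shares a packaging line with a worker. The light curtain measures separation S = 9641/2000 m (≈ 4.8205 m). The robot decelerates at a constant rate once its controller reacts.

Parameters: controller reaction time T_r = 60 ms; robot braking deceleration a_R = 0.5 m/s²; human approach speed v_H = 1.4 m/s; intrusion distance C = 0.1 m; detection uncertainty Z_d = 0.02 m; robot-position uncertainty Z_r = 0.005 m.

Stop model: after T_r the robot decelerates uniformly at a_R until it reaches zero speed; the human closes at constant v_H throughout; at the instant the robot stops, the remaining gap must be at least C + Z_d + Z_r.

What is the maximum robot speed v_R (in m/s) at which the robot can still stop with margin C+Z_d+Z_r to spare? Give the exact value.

at the boundary: (1)·v² + (143/50)·v + (-9223/2000) = 0
  disc = (143/50)² − 4·(1)·(-9223/2000) = 16641/625 ; √disc = 129/25
  v_R = (−(143/50) + 129/25) / (2·(1)) = 23/20 m/s
check:
T_s = v_R/a_R = (23/20)/(1/2) = 2.3000 s
robot covers v_R·T_r = 1.1500·0.0600 = 0.0690 m before braking
robot covers 1.1500·2.3000 − ½·0.5000·2.3000² = 1.3225 m while stopping
human over T_r+T_s: 1.4000·(0.0600+2.3000) = 3.3040 m
margins: 0.1000+0.0200+0.0050 = 0.1250 m
sum ≈ 0.0690+1.3225+3.3040+0.1250 ≈ 4.8205 m = S ✓

v_R_max = 23/20 m/s = 1.1500 m/s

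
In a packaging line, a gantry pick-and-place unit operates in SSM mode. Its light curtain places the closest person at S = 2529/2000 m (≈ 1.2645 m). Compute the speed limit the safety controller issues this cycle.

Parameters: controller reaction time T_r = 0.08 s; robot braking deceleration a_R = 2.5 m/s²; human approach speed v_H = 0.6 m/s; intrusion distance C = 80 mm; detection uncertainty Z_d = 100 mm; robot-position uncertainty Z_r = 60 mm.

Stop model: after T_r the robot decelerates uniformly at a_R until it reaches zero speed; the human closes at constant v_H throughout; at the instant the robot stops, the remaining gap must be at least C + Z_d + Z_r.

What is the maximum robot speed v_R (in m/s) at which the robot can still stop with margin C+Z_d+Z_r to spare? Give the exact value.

v_R_max = 31/20 m/s = 1.5500 m/s

collect terms ⇒ (1/5)·v_R² + (8/25)·v_R + (-1953/2000) = 0
  disc = (8/25)² − 4·(1/5)·(-1953/2000) = 2209/2500 ; √disc = 47/50
  v_R = (−(8/25) + 47/50) / (2·(1/5)) = 31/20 m/s
check:
T_s = v_R/a_R = (31/20)/(5/2) = 0.6200 s
robot covers v_R·T_r = 1.5500·0.0800 = 0.1240 m before braking
braking distance = 1.5500²/(2·2.5000) = 0.4805 m
human closes 0.6000·0.7000 = 0.4200 m
C+Z_d+Z_r = 0.0800+0.1000+0.0600 = 0.2400 m
sum ≈ 0.1240+0.4805+0.4200+0.2400 ≈ 1.2645 m = S ✓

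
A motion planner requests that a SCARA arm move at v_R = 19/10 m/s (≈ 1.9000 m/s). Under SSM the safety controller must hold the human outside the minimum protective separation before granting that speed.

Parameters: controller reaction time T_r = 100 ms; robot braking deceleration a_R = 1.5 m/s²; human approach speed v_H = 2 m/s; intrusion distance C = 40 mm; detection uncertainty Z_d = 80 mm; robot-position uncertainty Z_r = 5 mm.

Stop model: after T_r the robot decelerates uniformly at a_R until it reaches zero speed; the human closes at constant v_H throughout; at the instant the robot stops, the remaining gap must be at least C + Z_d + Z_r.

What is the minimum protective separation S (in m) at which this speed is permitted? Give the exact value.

S_min = 2551/600 m = 4.2517 m

braking lasts T_s = (19/10)/(3/2) = 1.2667 s
reaction-phase robot travel = 1.9000·0.1000 = 0.1900 m
robot covers 1.9000·1.2667 − ½·1.5000·1.2667² = 1.2033 m while stopping
human over T_r+T_s: 2.0000·(0.1000+1.2667) = 2.7333 m
C+Z_d+Z_r = 0.0400+0.0800+0.0050 = 0.1250 m
S_min ≈ 0.1900+1.2033+2.7333+0.1250  ⇒  S_min = 2551/600 m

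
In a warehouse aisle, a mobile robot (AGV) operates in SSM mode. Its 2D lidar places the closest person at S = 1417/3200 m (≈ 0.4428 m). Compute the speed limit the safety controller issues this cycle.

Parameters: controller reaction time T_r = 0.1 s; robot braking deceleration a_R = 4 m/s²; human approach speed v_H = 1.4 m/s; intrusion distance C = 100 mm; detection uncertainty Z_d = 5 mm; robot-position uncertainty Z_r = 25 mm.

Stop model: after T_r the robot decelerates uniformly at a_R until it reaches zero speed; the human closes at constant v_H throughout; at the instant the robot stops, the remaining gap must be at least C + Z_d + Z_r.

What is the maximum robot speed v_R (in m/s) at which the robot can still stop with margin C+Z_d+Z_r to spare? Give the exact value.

v_R_max = 7/20 m/s = 0.3500 m/s

quadratic (1/8)·v² + (9/20)·v + (-553/3200) = 0
  disc = (9/20)² − 4·(1/8)·(-553/3200) = 1849/6400 ; √disc = 43/80
  v_R = (−(9/20) + 43/80) / (2·(1/8)) = 7/20 m/s
check:
braking lasts T_s = (7/20)/4 = 0.0875 s
reaction-phase robot travel = 0.3500·0.1000 = 0.0350 m
robot covers 0.3500·0.0875 − ½·4.0000·0.0875² = 0.0153 m while stopping
human over T_r+T_s: 1.4000·(0.1000+0.0875) = 0.2625 m
residual clearance needed = 0.1000+0.0050+0.0250 = 0.1300 m
sum ≈ 0.0350+0.0153+0.2625+0.1300 ≈ 0.4428 m = S ✓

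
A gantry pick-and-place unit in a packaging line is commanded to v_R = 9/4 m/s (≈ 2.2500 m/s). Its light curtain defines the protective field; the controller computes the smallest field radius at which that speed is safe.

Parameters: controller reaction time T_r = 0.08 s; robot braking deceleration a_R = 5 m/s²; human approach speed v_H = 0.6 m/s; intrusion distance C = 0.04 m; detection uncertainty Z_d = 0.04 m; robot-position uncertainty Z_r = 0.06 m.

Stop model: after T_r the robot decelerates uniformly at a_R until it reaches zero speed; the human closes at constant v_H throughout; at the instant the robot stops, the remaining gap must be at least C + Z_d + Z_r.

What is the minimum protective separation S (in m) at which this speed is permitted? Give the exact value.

T_s = v_R/a_R = (9/4)/5 = 0.4500 s
robot covers v_R·T_r = 2.2500·0.0800 = 0.1800 m before braking
braking distance = 2.2500²/(2·5.0000) = 0.5062 m
human over T_r+T_s: 0.6000·(0.0800+0.4500) = 0.3180 m
residual clearance needed = 0.0400+0.0400+0.0600 = 0.1400 m
S_min ≈ 0.1800+0.5062+0.3180+0.1400  ⇒  S_min = 4577/4000 m

S_min = 4577/4000 m = 1.1442 m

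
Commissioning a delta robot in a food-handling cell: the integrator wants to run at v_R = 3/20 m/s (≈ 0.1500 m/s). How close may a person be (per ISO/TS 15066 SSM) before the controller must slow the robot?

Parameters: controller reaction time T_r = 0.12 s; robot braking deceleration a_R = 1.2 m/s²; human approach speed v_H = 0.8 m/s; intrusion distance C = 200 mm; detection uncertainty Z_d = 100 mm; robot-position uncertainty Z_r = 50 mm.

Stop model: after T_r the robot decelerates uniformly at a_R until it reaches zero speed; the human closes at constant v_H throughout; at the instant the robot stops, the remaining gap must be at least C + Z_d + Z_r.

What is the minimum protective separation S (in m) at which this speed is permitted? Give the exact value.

S_min = 4587/8000 m = 0.5734 m

T_s = v_R/a_R = (3/20)/(6/5) = 0.1250 s
robot in T_r: 0.1500·0.1200 = 0.0180 m
robot covers 0.1500·0.1250 − ½·1.2000·0.1250² = 0.0094 m while stopping
person approaches 0.8000·(0.1200+0.1250) = 0.1960 m
residual clearance needed = 0.2000+0.1000+0.0500 = 0.3500 m
S_min ≈ 0.0180+0.0094+0.1960+0.3500  ⇒  S_min = 4587/8000 m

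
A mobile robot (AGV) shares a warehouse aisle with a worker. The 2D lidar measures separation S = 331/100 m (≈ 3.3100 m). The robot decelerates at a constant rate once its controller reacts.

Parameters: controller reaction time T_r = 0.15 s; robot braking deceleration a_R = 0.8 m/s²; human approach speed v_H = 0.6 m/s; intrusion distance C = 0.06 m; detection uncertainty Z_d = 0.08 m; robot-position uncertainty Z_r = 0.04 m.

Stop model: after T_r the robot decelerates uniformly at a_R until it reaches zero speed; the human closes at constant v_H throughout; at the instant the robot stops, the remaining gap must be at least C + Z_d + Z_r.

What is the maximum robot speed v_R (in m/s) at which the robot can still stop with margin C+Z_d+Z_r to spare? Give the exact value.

collect terms ⇒ (5/8)·v_R² + (9/10)·v_R + (-76/25) = 0
  disc = (9/10)² − 4·(5/8)·(-76/25) = 841/100 ; √disc = 29/10
  v_R = (−(9/10) + 29/10) / (2·(5/8)) = 8/5 m/s
check:
stop time T_s = (8/5)/(4/5) = 2.0000 s
robot in T_r: 1.6000·0.1500 = 0.2400 m
braking distance = 1.6000²/(2·0.8000) = 1.6000 m
human over T_r+T_s: 0.6000·(0.1500+2.0000) = 1.2900 m
residual clearance needed = 0.0600+0.0800+0.0400 = 0.1800 m
sum ≈ 0.2400+1.6000+1.2900+0.1800 ≈ 3.3100 m = S ✓

v_R_max = 8/5 m/s = 1.6000 m/s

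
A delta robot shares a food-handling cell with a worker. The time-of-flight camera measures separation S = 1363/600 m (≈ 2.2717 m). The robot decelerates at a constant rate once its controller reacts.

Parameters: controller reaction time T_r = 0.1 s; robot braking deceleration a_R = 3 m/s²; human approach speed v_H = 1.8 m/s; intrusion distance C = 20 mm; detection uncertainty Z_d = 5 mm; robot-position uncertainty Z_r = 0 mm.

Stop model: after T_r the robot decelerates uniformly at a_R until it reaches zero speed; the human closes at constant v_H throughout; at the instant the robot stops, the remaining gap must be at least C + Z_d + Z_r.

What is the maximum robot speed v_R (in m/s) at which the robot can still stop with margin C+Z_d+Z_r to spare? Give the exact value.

at the boundary: (1/6)·v² + (7/10)·v + (-31/15) = 0
  disc = (7/10)² − 4·(1/6)·(-31/15) = 1681/900 ; √disc = 41/30
  v_R = (−(7/10) + 41/30) / (2·(1/6)) = 2 m/s
check:
T_s = v_R/a_R = 2/3 = 0.6667 s
reaction-phase robot travel = 2.0000·0.1000 = 0.2000 m
robot under decel: 2.0000²/(2·3.0000) = 0.6667 m
human over T_r+T_s: 1.8000·(0.1000+0.6667) = 1.3800 m
margins: 0.0200+0.0050+0.0000 = 0.0250 m
sum ≈ 0.2000+0.6667+1.3800+0.0250 ≈ 2.2717 m = S ✓

v_R_max = 2 m/s = 2.0000 m/s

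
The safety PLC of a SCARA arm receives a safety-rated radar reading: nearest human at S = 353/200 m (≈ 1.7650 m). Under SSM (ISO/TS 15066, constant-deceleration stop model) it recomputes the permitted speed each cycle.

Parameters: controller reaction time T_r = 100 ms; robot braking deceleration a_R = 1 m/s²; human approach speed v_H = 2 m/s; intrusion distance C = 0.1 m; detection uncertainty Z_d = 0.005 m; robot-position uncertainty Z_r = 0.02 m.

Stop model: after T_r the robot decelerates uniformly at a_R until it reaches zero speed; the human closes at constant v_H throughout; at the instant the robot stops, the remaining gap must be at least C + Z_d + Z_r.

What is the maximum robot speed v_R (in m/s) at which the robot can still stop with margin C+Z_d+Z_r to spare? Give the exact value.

at the boundary: (1/2)·v² + (21/10)·v + (-36/25) = 0
  disc = (21/10)² − 4·(1/2)·(-36/25) = 729/100 ; √disc = 27/10
  v_R = (−(21/10) + 27/10) / (2·(1/2)) = 3/5 m/s
check:
braking lasts T_s = (3/5)/1 = 0.6000 s
reaction-phase robot travel = 0.6000·0.1000 = 0.0600 m
robot covers 0.6000·0.6000 − ½·1.0000·0.6000² = 0.1800 m while stopping
human closes 2.0000·0.7000 = 1.4000 m
margins: 0.1000+0.0050+0.0200 = 0.1250 m
sum ≈ 0.0600+0.1800+1.4000+0.1250 ≈ 1.7650 m = S ✓

v_R_max = 3/5 m/s = 0.6000 m/s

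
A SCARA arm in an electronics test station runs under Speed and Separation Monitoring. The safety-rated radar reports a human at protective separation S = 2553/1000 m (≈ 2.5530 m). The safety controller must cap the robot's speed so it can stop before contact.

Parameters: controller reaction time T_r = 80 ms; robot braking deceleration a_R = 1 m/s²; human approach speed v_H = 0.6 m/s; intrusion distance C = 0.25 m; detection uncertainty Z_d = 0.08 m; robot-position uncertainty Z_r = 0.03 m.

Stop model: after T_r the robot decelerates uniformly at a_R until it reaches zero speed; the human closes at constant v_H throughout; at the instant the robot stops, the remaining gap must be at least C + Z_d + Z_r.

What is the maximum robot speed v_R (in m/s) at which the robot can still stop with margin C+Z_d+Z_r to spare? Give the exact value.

v_R_max = 3/2 m/s = 1.5000 m/s

at the boundary: (1/2)·v² + (17/25)·v + (-429/200) = 0
  disc = (17/25)² − 4·(1/2)·(-429/200) = 11881/2500 ; √disc = 109/50
  v_R = (−(17/25) + 109/50) / (2·(1/2)) = 3/2 m/s
check:
braking lasts T_s = (3/2)/1 = 1.5000 s
robot covers v_R·T_r = 1.5000·0.0800 = 0.1200 m before braking
robot under decel: 1.5000²/(2·1.0000) = 1.1250 m
human over T_r+T_s: 0.6000·(0.0800+1.5000) = 0.9480 m
residual clearance needed = 0.2500+0.0800+0.0300 = 0.3600 m
sum ≈ 0.1200+1.1250+0.9480+0.3600 ≈ 2.5530 m = S ✓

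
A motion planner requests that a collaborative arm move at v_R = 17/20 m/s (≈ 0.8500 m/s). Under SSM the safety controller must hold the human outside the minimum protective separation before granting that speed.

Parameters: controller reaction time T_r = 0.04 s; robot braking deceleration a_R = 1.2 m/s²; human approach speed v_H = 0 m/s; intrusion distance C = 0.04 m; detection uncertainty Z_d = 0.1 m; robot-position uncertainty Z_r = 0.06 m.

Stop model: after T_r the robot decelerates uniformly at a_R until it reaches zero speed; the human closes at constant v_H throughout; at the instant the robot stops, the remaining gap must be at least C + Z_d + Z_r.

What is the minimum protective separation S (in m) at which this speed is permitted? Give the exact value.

S_min = 12841/24000 m = 0.5350 m

braking lasts T_s = (17/20)/(6/5) = 0.7083 s
robot covers v_R·T_r = 0.8500·0.0400 = 0.0340 m before braking
robot covers 0.8500·0.7083 − ½·1.2000·0.7083² = 0.3010 m while stopping
human over T_r+T_s: 0.0000·(0.0400+0.7083) = 0.0000 m
margins: 0.0400+0.1000+0.0600 = 0.2000 m
S_min ≈ 0.0340+0.3010+0.0000+0.2000  ⇒  S_min = 12841/24000 m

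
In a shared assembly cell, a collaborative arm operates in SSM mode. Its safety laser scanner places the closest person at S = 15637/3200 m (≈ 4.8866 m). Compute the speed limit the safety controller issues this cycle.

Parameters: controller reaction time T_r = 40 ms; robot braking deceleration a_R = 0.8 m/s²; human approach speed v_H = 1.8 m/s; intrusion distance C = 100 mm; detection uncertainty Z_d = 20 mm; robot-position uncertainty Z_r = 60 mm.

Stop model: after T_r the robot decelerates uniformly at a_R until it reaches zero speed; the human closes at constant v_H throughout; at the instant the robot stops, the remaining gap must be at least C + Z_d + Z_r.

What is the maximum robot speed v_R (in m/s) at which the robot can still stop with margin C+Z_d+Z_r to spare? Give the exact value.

v_R_max = 29/20 m/s = 1.4500 m/s

collect terms ⇒ (5/8)·v_R² + (229/100)·v_R + (-74153/16000) = 0
  disc = (229/100)² − 4·(5/8)·(-74153/16000) = 2692881/160000 ; √disc = 1641/400
  v_R = (−(229/100) + 1641/400) / (2·(5/8)) = 29/20 m/s
check:
T_s = v_R/a_R = (29/20)/(4/5) = 1.8125 s
robot in T_r: 1.4500·0.0400 = 0.0580 m
robot covers 1.4500·1.8125 − ½·0.8000·1.8125² = 1.3141 m while stopping
human closes 1.8000·1.8525 = 3.3345 m
residual clearance needed = 0.1000+0.0200+0.0600 = 0.1800 m
sum ≈ 0.0580+1.3141+3.3345+0.1800 ≈ 4.8866 m = S ✓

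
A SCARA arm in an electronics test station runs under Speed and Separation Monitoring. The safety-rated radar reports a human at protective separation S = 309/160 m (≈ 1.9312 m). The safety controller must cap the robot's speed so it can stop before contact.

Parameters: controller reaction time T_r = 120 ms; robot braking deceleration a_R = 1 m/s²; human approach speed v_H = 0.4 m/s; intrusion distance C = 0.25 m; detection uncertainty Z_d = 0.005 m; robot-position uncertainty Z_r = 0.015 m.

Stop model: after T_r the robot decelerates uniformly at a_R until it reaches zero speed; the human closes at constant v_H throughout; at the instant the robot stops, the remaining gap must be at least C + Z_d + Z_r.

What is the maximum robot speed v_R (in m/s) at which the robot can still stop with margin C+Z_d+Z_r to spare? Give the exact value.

quadratic (1/2)·v² + (13/25)·v + (-6453/4000) = 0
  disc = (13/25)² − 4·(1/2)·(-6453/4000) = 34969/10000 ; √disc = 187/100
  v_R = (−(13/25) + 187/100) / (2·(1/2)) = 27/20 m/s
check:
T_s = v_R/a_R = (27/20)/1 = 1.3500 s
robot covers v_R·T_r = 1.3500·0.1200 = 0.1620 m before braking
robot under decel: 1.3500²/(2·1.0000) = 0.9113 m
person approaches 0.4000·(0.1200+1.3500) = 0.5880 m
residual clearance needed = 0.2500+0.0050+0.0150 = 0.2700 m
sum ≈ 0.1620+0.9113+0.5880+0.2700 ≈ 1.9312 m = S ✓

v_R_max = 27/20 m/s = 1.3500 m/s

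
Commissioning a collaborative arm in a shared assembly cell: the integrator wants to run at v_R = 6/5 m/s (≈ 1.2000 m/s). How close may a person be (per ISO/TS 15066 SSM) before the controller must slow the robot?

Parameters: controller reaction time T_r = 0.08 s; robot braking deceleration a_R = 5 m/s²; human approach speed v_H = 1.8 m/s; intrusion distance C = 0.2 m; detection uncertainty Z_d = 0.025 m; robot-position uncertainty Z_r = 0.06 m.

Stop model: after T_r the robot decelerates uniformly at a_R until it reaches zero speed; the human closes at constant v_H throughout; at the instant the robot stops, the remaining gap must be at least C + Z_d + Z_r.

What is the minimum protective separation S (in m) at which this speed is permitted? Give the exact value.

S_min = 1101/1000 m = 1.1010 m

stop time T_s = (6/5)/5 = 0.2400 s
reaction-phase robot travel = 1.2000·0.0800 = 0.0960 m
robot covers 1.2000·0.2400 − ½·5.0000·0.2400² = 0.1440 m while stopping
human over T_r+T_s: 1.8000·(0.0800+0.2400) = 0.5760 m
C+Z_d+Z_r = 0.2000+0.0250+0.0600 = 0.2850 m
S_min ≈ 0.0960+0.1440+0.5760+0.2850  ⇒  S_min = 1101/1000 m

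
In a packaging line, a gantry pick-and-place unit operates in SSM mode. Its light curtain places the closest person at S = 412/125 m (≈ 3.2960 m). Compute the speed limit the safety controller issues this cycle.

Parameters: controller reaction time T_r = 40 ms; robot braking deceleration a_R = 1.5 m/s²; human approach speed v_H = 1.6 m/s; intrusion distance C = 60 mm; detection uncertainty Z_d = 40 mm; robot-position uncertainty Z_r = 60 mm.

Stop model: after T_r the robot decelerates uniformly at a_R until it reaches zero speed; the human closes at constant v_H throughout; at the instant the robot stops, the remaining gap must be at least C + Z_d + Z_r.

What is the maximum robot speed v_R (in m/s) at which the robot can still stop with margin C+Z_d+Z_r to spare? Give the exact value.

collect terms ⇒ (1/3)·v_R² + (83/75)·v_R + (-384/125) = 0
  disc = (83/75)² − 4·(1/3)·(-384/125) = 29929/5625 ; √disc = 173/75
  v_R = (−(83/75) + 173/75) / (2·(1/3)) = 9/5 m/s
check:
T_s = v_R/a_R = (9/5)/(3/2) = 1.2000 s
robot covers v_R·T_r = 1.8000·0.0400 = 0.0720 m before braking
robot under decel: 1.8000²/(2·1.5000) = 1.0800 m
person approaches 1.6000·(0.0400+1.2000) = 1.9840 m
residual clearance needed = 0.0600+0.0400+0.0600 = 0.1600 m
sum ≈ 0.0720+1.0800+1.9840+0.1600 ≈ 3.2960 m = S ✓

v_R_max = 9/5 m/s = 1.8000 m/s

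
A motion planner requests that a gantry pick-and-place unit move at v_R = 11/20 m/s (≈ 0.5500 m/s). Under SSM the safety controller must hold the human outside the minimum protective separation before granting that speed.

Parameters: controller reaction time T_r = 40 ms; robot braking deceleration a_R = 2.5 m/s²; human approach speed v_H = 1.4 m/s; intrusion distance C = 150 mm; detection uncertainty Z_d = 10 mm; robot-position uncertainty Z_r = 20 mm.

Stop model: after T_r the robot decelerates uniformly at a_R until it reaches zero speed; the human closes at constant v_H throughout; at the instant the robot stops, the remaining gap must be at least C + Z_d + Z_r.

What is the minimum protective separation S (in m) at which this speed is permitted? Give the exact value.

S_min = 1253/2000 m = 0.6265 m

T_s = v_R/a_R = (11/20)/(5/2) = 0.2200 s
robot covers v_R·T_r = 0.5500·0.0400 = 0.0220 m before braking
robot under decel: 0.5500²/(2·2.5000) = 0.0605 m
human closes 1.4000·0.2600 = 0.3640 m
C+Z_d+Z_r = 0.1500+0.0100+0.0200 = 0.1800 m
S_min ≈ 0.0220+0.0605+0.3640+0.1800  ⇒  S_min = 1253/2000 m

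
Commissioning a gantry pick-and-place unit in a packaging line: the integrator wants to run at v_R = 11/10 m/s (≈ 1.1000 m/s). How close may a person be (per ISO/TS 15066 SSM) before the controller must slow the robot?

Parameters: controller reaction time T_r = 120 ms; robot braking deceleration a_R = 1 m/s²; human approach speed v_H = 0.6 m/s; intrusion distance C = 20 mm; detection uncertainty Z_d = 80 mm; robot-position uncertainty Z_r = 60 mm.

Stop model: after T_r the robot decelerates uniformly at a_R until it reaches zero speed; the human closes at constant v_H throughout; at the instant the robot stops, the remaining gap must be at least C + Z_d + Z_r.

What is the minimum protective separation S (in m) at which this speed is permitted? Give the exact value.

T_s = v_R/a_R = (11/10)/1 = 1.1000 s
robot covers v_R·T_r = 1.1000·0.1200 = 0.1320 m before braking
robot under decel: 1.1000²/(2·1.0000) = 0.6050 m
human closes 0.6000·1.2200 = 0.7320 m
residual clearance needed = 0.0200+0.0800+0.0600 = 0.1600 m
S_min ≈ 0.1320+0.6050+0.7320+0.1600  ⇒  S_min = 1629/1000 m

S_min = 1629/1000 m = 1.6290 m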